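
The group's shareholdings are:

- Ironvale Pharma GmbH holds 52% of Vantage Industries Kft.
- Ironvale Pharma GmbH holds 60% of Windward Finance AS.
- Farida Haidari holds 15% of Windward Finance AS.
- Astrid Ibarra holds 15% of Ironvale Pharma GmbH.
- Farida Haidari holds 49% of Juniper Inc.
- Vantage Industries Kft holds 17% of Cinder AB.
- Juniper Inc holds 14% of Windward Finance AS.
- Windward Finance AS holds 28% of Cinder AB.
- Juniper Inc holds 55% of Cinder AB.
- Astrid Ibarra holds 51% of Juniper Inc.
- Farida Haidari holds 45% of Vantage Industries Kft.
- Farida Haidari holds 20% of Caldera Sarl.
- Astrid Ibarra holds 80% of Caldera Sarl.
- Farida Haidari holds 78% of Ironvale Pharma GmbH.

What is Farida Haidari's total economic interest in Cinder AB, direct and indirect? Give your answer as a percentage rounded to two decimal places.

60.72%

Farida reaches Cinder along 6 paths.
Via Juniper → Windward: 49% × 14% × 28% = 1.9208%.
Via Windward: 15% × 28% = 4.2%.
Via Ironvale → Windward: 78% × 60% × 28% = 13.104%.
Via Vantage: 45% × 17% = 7.65%.
Via Ironvale → Vantage: 78% × 52% × 17% = 6.8952%.
Via Juniper: 49% × 55% = 26.95%.
Total: 1.9208% + 4.2% + 13.104% + 7.65% + 6.8952% + 26.95% = 60.72%.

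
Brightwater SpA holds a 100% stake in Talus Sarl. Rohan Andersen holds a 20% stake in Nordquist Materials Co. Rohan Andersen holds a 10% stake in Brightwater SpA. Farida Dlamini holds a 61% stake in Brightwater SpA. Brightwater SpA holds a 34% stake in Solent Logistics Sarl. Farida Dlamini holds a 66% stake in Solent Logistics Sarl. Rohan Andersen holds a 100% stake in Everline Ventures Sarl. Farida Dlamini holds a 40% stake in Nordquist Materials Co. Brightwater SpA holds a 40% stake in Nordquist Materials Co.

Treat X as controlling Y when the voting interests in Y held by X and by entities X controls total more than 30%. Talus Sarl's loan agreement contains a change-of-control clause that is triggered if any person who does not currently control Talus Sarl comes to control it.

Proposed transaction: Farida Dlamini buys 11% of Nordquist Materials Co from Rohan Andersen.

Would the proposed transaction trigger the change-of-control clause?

No

The purchase adds only to Farida's holdings (Rohan's stake shrinks), so Farida is the only person who could newly come to control Talus.
Farida holds 61% of Brightwater, so Farida controls Brightwater.
Brightwater holds 100% of Talus, so Farida controls Talus.
So Farida already controls Talus before the transaction.
After the purchase, Farida's direct stake in Nordquist rises to 40% + 11% = 51%, and Rohan's stake falls to 9%.
Farida controlled Talus already, so this is not a new person acquiring control; every other person's position is unchanged or reduced.
No new person acquires control, so the clause is not triggered.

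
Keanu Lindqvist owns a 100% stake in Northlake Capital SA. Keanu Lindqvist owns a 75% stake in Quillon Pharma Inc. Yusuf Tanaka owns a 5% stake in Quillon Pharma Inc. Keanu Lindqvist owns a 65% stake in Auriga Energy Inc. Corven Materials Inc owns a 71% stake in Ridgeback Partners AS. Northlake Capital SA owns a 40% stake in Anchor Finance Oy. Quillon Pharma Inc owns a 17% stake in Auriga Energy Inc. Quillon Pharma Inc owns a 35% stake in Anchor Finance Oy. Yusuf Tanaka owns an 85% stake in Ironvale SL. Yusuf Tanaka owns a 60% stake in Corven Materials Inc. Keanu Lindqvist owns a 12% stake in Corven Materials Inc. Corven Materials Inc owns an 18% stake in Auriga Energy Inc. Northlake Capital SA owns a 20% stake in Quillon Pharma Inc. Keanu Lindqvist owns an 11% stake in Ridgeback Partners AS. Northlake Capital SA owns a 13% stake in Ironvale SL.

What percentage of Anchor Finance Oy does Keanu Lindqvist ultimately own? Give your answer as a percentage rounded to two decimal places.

Keanu reaches Anchor along 3 paths.
Via Northlake: 100% × 40% = 40%.
Via Quillon: 75% × 35% = 26.25%.
Via Northlake → Quillon: 100% × 20% × 35% = 7%.
Total: 40% + 26.25% + 7% = 73.25%.

73.25%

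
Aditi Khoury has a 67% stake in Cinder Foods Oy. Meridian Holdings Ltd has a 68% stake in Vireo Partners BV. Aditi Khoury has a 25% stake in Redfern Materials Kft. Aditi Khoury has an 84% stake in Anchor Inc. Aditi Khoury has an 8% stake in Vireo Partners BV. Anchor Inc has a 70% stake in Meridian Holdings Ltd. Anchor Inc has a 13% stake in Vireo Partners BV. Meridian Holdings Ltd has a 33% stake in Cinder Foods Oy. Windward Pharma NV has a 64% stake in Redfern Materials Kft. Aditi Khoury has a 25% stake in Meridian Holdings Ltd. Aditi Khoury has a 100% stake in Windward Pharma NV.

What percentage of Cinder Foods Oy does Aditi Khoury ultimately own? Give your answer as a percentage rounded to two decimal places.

94.65%

Aditi reaches Cinder along 3 paths.
Direct stake: 67% = 67%.
Via Meridian: 25% × 33% = 8.25%.
Via Anchor → Meridian: 84% × 70% × 33% = 19.404%.
Total: 67% + 8.25% + 19.404% = 94.654%.
Rounded: 94.65%.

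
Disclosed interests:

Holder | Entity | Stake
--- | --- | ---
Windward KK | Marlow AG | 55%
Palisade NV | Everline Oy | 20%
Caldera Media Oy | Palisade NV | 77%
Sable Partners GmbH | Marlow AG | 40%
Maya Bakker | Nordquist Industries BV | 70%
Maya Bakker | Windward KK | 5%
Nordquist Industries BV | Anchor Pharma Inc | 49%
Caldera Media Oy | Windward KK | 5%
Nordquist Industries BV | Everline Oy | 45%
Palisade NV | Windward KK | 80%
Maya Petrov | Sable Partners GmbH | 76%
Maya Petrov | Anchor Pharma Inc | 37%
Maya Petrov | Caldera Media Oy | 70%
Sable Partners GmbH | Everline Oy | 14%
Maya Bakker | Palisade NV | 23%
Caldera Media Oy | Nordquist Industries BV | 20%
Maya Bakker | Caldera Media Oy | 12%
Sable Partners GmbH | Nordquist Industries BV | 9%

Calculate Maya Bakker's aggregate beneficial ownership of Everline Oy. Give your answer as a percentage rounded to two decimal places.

39.03%

Maya Bakker reaches Everline along 4 paths.
Via Caldera → Nordquist: 12% × 20% × 45% = 1.08%.
Via Nordquist: 70% × 45% = 31.5%.
Via Caldera → Palisade: 12% × 77% × 20% = 1.848%.
Via Palisade: 23% × 20% = 4.6%.
Total: 1.08% + 31.5% + 1.848% + 4.6% = 39.028%.
Rounded: 39.03%.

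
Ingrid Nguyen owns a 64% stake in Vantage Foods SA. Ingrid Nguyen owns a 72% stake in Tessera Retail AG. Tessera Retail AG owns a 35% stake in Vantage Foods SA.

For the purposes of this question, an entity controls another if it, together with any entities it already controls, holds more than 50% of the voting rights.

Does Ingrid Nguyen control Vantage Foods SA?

Yes

Ingrid holds 72% of Tessera, so Ingrid controls Tessera.
Tessera and Ingrid together hold 35% + 64% = 99% of Vantage, so Ingrid controls Vantage.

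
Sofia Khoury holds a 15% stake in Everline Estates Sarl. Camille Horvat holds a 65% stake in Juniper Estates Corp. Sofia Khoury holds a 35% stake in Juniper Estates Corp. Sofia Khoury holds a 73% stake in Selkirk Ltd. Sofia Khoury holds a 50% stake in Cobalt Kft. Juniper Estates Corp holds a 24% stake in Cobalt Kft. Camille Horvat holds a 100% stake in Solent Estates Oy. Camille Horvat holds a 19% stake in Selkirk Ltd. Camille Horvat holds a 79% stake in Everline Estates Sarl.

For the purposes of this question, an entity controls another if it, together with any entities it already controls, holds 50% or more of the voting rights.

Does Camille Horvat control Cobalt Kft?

No

Camille holds 65% of Juniper, so Camille controls Juniper.
Camille holds 79% of Everline, so Camille controls Everline.
Camille holds 100% of Solent, so Camille controls Solent.
In Cobalt, Camille's side holds only 24%, not ≥ 50%.
So Camille does not control Cobalt.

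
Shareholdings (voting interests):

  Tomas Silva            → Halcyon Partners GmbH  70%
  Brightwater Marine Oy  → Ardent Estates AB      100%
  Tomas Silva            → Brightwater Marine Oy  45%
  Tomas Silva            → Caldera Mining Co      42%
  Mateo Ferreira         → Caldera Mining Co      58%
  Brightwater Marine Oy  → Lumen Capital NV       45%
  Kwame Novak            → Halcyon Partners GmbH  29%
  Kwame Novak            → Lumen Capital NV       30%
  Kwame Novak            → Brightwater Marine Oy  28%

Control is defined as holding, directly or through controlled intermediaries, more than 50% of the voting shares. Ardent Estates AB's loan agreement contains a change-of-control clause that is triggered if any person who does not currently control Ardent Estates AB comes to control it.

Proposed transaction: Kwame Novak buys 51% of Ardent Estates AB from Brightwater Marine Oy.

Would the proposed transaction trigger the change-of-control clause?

The purchase adds only to Kwame's holdings (Brightwater's stake shrinks), so Kwame is the only person who could newly come to control Ardent.
Kwame's largest direct stake is 30% in Lumen, which does not meet the threshold, so Kwame controls no company.
Neither Kwame nor any entity Kwame controls holds any voting interest in Ardent.
So before the transaction, Kwame does not control Ardent.
After the purchase, Kwame holds 51% of Ardent directly, and Brightwater's stake falls to 49%.
Kwame holds 51% of Ardent, so Kwame controls Ardent.
Kwame did not control Ardent before and does after, so the clause is triggered.

Yes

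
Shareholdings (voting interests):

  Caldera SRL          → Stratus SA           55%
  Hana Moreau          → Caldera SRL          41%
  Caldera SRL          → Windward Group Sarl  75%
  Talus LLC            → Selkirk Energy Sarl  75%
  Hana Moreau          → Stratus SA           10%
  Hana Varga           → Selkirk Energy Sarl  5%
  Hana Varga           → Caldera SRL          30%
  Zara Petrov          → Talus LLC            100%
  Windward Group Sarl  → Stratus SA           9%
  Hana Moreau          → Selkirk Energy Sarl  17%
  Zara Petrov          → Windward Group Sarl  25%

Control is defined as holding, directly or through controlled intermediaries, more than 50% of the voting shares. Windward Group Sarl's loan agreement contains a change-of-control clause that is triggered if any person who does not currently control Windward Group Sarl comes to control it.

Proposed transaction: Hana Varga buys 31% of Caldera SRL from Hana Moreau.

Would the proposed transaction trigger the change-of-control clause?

The purchase adds only to Hana Varga's holdings (Hana Moreau's stake shrinks), so Hana Varga is the only person who could newly come to control Windward.
Hana Varga's largest direct stake is 30% in Caldera, which does not meet the threshold, so Hana Varga controls no company.
Neither Hana Varga nor any entity Hana Varga controls holds any voting interest in Windward.
So before the transaction, Hana Varga does not control Windward.
After the purchase, Hana Varga's direct stake in Caldera rises to 30% + 31% = 61%, and Hana Moreau's stake falls to 10%.
Hana Varga holds 61% of Caldera, so Hana Varga controls Caldera.
Caldera holds 75% of Windward, so Hana Varga controls Windward.
Hana Varga did not control Windward before and does after, so the clause is triggered.

Yes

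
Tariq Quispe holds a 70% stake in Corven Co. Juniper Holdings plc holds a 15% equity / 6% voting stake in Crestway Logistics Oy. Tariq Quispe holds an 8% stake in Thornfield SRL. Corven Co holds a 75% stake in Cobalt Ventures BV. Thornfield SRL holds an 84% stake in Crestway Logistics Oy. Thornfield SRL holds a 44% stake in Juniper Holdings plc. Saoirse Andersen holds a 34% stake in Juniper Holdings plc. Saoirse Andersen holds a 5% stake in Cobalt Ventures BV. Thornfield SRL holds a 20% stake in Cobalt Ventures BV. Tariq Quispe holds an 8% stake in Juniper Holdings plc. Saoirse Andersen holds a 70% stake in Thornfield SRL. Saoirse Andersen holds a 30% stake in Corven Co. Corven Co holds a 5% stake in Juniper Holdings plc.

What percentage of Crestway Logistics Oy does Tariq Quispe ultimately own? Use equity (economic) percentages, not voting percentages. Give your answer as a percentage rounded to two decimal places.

Tariq reaches Crestway along 4 paths.
Via Thornfield: 8% × 84% = 6.72%.
Via Thornfield → Juniper: 8% × 44% × 15% = 0.528%.
Via Juniper: 8% × 15% = 1.2%.
Via Corven → Juniper: 70% × 5% × 15% = 0.525%.
Total: 6.72% + 0.528% + 1.2% + 0.525% = 8.973%.
Rounded: 8.97%.

8.97%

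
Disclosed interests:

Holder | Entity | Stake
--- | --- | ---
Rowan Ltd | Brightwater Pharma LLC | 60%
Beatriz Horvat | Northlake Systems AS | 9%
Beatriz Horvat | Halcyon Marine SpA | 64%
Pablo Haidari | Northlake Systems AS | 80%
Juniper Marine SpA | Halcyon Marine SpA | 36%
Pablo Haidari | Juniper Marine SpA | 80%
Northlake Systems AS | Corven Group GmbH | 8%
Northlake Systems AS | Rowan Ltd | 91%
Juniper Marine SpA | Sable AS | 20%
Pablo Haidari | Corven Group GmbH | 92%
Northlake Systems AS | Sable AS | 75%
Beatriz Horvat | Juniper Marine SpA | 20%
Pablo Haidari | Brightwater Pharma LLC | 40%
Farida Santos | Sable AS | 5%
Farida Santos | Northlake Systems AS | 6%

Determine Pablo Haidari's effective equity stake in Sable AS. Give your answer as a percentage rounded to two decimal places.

Pablo reaches Sable along 2 paths.
Via Juniper: 80% × 20% = 16%.
Via Northlake: 80% × 75% = 60%.
Total: 16% + 60% = 76%.
Rounded: 76.00%.

76.00%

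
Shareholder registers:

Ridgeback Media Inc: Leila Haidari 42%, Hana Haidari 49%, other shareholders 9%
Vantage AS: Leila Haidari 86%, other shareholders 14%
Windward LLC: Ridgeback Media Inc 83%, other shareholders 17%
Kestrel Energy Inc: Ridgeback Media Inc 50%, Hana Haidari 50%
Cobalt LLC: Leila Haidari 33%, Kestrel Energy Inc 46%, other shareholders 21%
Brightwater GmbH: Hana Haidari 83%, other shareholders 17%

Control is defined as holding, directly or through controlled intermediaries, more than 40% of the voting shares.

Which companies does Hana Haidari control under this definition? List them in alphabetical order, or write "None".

Brightwater GmbH, Cobalt LLC, Kestrel Energy Inc, Ridgeback Media Inc, Windward LLC

Hana holds 49% of Ridgeback, so Hana controls Ridgeback.
Ridgeback holds 83% of Windward, so Hana controls Windward.
Ridgeback and Hana together hold 50% + 50% = 100% of Kestrel, so Hana controls Kestrel.
Kestrel holds 46% of Cobalt, so Hana controls Cobalt.
Hana holds 83% of Brightwater, so Hana controls Brightwater.
No other company's threshold is met.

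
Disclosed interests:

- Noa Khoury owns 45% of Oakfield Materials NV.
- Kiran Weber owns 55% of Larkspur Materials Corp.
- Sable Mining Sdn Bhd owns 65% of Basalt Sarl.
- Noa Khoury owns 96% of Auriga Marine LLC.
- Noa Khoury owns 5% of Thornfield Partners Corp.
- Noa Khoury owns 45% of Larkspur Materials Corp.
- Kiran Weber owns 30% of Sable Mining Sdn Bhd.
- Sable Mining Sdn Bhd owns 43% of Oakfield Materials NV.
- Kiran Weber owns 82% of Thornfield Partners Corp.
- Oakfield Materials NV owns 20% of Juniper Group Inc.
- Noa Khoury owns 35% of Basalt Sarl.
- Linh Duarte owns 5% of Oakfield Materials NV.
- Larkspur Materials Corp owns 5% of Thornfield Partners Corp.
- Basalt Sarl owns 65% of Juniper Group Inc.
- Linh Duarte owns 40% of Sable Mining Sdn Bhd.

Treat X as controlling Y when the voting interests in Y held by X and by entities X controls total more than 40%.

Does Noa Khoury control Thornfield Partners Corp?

Noa holds 45% of Larkspur, so Noa controls Larkspur.
Noa holds 96% of Auriga, so Noa controls Auriga.
Noa holds 45% of Oakfield, so Noa controls Oakfield.
In Thornfield, Noa's side holds only 5% + 5% = 10%, not > 40%.
So Noa does not control Thornfield.

No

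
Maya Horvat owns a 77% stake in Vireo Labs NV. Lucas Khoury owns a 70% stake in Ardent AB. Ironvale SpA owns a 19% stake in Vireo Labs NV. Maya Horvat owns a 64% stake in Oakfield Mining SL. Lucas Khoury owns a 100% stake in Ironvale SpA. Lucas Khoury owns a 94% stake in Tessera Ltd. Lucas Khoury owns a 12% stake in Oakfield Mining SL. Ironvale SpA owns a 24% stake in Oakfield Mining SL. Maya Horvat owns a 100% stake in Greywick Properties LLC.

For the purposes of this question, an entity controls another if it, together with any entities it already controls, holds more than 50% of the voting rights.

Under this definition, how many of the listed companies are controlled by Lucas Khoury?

Lucas holds 100% of Ironvale, so Lucas controls Ironvale.
Lucas holds 70% of Ardent, so Lucas controls Ardent.
Lucas holds 94% of Tessera, so Lucas controls Tessera.
No other company's threshold is met.
Lucas controls 3 companies.

3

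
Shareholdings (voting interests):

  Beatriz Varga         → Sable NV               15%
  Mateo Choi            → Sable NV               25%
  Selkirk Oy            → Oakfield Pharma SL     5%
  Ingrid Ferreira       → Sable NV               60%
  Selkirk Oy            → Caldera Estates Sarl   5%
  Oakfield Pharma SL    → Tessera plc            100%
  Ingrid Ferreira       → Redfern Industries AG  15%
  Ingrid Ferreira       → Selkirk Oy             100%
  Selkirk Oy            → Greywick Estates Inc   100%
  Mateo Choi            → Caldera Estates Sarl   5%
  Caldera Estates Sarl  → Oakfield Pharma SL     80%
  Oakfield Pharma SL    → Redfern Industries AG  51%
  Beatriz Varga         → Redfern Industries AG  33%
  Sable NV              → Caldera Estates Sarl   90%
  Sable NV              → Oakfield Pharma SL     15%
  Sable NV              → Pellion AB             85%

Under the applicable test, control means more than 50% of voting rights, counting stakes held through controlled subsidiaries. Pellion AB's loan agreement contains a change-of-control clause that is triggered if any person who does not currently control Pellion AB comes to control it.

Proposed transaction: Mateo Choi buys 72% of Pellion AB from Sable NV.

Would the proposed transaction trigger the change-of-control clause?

Yes

The purchase adds only to Mateo's holdings (Sable's stake shrinks), so Mateo is the only person who could newly come to control Pellion.
Mateo's largest direct stake is 25% in Sable, which does not meet the threshold, so Mateo controls no company.
Neither Mateo nor any entity Mateo controls holds any voting interest in Pellion.
So before the transaction, Mateo does not control Pellion.
After the purchase, Mateo holds 72% of Pellion directly, and Sable's stake falls to 13%.
Mateo holds 72% of Pellion, so Mateo controls Pellion.
Mateo did not control Pellion before and does after, so the clause is triggered.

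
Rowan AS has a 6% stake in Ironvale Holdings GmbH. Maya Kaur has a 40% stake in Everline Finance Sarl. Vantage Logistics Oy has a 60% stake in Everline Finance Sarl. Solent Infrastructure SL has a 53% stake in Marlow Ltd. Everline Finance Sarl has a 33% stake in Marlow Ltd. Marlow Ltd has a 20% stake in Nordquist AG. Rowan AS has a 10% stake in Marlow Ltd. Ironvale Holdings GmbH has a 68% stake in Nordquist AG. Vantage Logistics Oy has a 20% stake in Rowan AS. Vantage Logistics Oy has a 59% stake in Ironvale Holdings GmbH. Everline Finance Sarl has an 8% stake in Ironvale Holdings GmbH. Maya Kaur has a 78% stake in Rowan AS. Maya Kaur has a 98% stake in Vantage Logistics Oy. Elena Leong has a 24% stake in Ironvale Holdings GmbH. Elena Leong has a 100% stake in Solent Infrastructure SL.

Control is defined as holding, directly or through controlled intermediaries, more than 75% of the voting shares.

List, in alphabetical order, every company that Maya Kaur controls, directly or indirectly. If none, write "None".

Everline Finance Sarl, Rowan AS, Vantage Logistics Oy

Maya holds 98% of Vantage, so Maya controls Vantage.
Maya and Vantage together hold 78% + 20% = 98% of Rowan, so Maya controls Rowan.
Maya and Vantage together hold 40% + 60% = 100% of Everline, so Maya controls Everline.
No other company's threshold is met.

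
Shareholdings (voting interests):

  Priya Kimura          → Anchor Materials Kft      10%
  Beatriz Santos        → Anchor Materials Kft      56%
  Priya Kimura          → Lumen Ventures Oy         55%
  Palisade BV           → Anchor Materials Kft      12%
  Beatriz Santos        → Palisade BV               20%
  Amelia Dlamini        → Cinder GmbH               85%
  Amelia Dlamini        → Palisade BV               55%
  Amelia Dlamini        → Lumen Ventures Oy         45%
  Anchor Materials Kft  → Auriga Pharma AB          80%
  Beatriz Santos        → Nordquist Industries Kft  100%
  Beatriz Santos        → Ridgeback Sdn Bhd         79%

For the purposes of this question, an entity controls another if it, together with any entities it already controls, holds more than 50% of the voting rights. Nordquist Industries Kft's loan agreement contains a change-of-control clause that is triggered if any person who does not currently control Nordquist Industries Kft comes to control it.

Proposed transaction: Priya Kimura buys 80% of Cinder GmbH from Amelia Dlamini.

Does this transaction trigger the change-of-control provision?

The purchase adds only to Priya's holdings (Amelia's stake shrinks), so Priya is the only person who could newly come to control Nordquist.
Priya holds 55% of Lumen, so Priya controls Lumen.
Neither Priya nor any entity Priya controls holds any voting interest in Nordquist.
So before the transaction, Priya does not control Nordquist.
After the purchase, Priya holds 80% of Cinder directly, and Amelia's stake falls to 5%.
Priya holds 80% of Cinder, so Priya controls Cinder.
After the transaction, neither Priya nor any entity Priya controls holds a voting interest in Nordquist, so Priya still does not control it.
No new person acquires control, so the clause is not triggered.

No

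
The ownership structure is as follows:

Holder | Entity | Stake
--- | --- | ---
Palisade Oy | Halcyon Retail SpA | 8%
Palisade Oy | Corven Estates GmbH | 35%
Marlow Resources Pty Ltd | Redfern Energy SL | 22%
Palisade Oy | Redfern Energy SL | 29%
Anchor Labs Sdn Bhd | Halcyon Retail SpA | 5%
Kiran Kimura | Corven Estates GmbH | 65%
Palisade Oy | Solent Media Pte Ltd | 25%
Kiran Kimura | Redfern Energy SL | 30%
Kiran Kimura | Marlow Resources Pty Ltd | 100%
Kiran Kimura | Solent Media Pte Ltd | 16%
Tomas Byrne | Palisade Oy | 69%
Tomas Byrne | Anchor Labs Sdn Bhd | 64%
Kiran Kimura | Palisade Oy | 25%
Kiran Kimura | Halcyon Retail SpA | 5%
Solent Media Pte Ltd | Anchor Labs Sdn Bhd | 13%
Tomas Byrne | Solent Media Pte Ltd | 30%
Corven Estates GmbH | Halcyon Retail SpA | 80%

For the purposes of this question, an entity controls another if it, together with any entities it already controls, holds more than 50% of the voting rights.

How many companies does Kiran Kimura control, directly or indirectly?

4

Kiran holds 65% of Corven, so Kiran controls Corven.
Kiran holds 100% of Marlow, so Kiran controls Marlow.
Corven and Kiran together hold 80% + 5% = 85% of Halcyon, so Kiran controls Halcyon.
Marlow and Kiran together hold 22% + 30% = 52% of Redfern, so Kiran controls Redfern.
No other company's threshold is met.
Kiran controls 4 companies.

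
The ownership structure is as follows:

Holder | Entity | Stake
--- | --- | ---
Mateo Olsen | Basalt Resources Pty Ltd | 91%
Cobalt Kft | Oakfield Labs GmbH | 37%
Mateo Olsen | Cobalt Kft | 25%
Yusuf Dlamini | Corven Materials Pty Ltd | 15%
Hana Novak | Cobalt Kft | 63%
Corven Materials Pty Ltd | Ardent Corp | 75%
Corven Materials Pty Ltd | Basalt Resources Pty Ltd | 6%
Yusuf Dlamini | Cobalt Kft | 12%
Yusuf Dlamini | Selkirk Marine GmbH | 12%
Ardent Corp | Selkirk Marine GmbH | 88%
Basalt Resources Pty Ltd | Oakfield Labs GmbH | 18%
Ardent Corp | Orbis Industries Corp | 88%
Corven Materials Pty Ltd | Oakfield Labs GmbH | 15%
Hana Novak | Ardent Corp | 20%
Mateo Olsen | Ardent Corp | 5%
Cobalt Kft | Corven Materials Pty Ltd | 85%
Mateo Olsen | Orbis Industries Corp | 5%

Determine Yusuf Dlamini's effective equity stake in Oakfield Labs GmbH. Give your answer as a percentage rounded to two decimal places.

Yusuf reaches Oakfield along 5 paths.
Via Cobalt: 12% × 37% = 4.44%.
Via Cobalt → Corven: 12% × 85% × 15% = 1.53%.
Via Corven: 15% × 15% = 2.25%.
Via Cobalt → Corven → Basalt: 12% × 85% × 6% × 18% = 0.11016%.
Via Corven → Basalt: 15% × 6% × 18% = 0.162%.
Total: 4.44% + 1.53% + 2.25% + 0.11016% + 0.162% = 8.49216%.
Rounded: 8.49%.

8.49%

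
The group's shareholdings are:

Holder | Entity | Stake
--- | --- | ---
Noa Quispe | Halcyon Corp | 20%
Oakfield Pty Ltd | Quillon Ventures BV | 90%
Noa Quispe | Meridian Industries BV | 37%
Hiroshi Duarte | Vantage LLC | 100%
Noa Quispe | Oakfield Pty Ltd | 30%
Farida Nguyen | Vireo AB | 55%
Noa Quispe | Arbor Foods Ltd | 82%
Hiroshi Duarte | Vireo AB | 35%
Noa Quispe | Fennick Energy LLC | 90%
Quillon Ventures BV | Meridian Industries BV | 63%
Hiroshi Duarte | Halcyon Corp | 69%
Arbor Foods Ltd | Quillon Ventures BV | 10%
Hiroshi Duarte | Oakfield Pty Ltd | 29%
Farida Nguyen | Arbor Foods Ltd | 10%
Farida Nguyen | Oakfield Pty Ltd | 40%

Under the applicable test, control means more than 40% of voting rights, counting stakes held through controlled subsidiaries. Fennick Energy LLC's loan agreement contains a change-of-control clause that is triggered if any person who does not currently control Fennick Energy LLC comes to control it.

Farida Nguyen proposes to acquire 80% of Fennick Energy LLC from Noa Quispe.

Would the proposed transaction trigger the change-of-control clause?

Yes

The purchase adds only to Farida's holdings (Noa's stake shrinks), so Farida is the only person who could newly come to control Fennick.
Farida holds 55% of Vireo, so Farida controls Vireo.
Neither Farida nor any entity Farida controls holds any voting interest in Fennick.
So before the transaction, Farida does not control Fennick.
After the purchase, Farida holds 80% of Fennick directly, and Noa's stake falls to 10%.
Farida holds 80% of Fennick, so Farida controls Fennick.
Farida did not control Fennick before and does after, so the clause is triggered.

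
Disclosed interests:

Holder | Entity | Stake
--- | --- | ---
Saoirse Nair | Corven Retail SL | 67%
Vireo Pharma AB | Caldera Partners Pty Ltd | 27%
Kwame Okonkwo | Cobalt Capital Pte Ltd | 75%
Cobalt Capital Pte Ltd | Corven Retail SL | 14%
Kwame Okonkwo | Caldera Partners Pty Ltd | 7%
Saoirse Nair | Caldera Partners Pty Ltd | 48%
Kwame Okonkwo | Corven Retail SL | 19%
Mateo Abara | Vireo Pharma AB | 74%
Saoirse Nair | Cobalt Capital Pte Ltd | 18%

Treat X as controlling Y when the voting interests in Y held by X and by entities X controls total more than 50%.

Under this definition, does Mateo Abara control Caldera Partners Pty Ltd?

Mateo holds 74% of Vireo, so Mateo controls Vireo.
In Caldera, Mateo's side holds only 27%, not > 50%.
So Mateo does not control Caldera.

No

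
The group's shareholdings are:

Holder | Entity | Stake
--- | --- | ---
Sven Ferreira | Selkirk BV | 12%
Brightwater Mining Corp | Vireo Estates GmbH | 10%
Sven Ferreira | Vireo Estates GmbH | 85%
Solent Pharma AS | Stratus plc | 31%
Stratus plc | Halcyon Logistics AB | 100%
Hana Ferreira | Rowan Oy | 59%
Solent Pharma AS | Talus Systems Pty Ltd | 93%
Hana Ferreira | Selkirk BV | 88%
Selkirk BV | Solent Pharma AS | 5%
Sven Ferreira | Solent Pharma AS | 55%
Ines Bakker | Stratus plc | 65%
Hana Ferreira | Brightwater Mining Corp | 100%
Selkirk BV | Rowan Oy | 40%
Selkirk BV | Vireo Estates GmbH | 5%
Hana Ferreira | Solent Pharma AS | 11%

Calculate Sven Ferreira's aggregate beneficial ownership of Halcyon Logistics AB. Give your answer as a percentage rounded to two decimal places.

17.24%

Sven reaches Halcyon along 2 paths.
Via Selkirk → Solent → Stratus: 12% × 5% × 31% × 100% = 0.186%.
Via Solent → Stratus: 55% × 31% × 100% = 17.05%.
Total: 0.186% + 17.05% = 17.236%.
Rounded: 17.24%.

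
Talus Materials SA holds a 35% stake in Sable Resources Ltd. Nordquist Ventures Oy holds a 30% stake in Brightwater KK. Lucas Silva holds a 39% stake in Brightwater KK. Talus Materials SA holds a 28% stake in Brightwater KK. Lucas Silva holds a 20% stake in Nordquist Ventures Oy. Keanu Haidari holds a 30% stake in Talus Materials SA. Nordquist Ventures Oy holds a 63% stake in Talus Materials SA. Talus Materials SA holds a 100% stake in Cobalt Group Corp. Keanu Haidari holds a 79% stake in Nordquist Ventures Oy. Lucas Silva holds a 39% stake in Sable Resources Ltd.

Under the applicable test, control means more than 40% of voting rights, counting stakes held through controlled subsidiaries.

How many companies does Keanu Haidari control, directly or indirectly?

Keanu holds 79% of Nordquist, so Keanu controls Nordquist.
Nordquist and Keanu together hold 63% + 30% = 93% of Talus, so Keanu controls Talus.
Nordquist and Talus together hold 30% + 28% = 58% of Brightwater, so Keanu controls Brightwater.
Talus holds 100% of Cobalt, so Keanu controls Cobalt.
No other company's threshold is met.
Keanu controls 4 companies.

4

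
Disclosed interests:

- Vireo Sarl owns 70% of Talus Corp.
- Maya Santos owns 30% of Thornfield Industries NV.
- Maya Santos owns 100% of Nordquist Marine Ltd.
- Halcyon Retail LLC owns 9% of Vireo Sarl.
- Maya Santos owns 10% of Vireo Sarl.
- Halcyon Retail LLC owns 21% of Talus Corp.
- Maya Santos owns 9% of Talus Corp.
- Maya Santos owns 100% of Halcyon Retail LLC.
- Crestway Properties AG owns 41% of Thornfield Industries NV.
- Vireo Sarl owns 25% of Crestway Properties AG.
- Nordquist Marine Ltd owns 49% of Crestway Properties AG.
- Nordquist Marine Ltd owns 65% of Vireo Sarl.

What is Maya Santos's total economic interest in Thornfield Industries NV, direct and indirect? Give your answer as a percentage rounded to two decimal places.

58.70%

Maya reaches Thornfield along 5 paths.
Via Vireo → Crestway: 10% × 25% × 41% = 1.025%.
Via Nordquist → Vireo → Crestway: 100% × 65% × 25% × 41% = 6.6625%.
Via Halcyon → Vireo → Crestway: 100% × 9% × 25% × 41% = 0.9225%.
Via Nordquist → Crestway: 100% × 49% × 41% = 20.09%.
Direct stake: 30% = 30%.
Total: 1.025% + 6.6625% + 0.9225% + 20.09% + 30% = 58.7%.
Rounded: 58.70%.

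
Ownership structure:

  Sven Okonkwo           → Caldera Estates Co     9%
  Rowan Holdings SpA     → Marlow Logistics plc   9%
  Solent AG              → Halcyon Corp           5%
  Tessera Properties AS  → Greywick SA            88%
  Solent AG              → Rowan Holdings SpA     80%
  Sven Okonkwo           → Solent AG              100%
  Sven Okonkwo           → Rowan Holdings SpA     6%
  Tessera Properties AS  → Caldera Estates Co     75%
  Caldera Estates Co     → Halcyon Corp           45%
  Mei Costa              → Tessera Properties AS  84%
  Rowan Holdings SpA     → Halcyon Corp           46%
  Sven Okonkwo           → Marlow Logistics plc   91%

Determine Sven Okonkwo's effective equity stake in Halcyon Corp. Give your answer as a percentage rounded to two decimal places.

48.61%

Sven reaches Halcyon along 4 paths.
Via Caldera: 9% × 45% = 4.05%.
Via Solent → Rowan: 100% × 80% × 46% = 36.8%.
Via Rowan: 6% × 46% = 2.76%.
Via Solent: 100% × 5% = 5%.
Total: 4.05% + 36.8% + 2.76% + 5% = 48.61%.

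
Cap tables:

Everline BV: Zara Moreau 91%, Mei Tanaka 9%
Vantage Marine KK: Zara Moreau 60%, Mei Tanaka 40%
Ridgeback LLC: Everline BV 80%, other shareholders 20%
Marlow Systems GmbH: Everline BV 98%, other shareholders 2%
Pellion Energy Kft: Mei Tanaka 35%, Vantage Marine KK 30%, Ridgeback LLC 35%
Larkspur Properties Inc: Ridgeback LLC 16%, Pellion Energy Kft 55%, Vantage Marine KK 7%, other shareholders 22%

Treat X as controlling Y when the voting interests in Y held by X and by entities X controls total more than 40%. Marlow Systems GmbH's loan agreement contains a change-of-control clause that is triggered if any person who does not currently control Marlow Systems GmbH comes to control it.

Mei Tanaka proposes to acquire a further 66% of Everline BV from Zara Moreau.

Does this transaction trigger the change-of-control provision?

The purchase adds only to Mei's holdings (Zara's stake shrinks), so Mei is the only person who could newly come to control Marlow.
Mei's largest direct stake is 40% in Vantage, which does not meet the threshold, so Mei controls no company.
Neither Mei nor any entity Mei controls holds any voting interest in Marlow.
So before the transaction, Mei does not control Marlow.
After the purchase, Mei's direct stake in Everline rises to 9% + 66% = 75%, and Zara's stake falls to 25%.
Mei holds 75% of Everline, so Mei controls Everline.
Everline holds 98% of Marlow, so Mei controls Marlow.
Mei did not control Marlow before and does after, so the clause is triggered.

Yes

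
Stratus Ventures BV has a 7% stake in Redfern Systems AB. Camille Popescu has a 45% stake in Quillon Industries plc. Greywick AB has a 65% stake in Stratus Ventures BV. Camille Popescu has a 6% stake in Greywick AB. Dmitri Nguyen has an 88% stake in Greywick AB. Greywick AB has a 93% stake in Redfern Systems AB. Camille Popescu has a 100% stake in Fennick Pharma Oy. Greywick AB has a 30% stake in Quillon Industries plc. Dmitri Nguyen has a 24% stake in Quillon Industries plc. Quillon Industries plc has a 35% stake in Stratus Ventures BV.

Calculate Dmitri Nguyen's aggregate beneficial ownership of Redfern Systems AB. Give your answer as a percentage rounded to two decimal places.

Dmitri reaches Redfern along 4 paths.
Via Greywick → Quillon → Stratus: 88% × 30% × 35% × 7% = 0.6468%.
Via Quillon → Stratus: 24% × 35% × 7% = 0.588%.
Via Greywick → Stratus: 88% × 65% × 7% = 4.004%.
Via Greywick: 88% × 93% = 81.84%.
Total: 0.6468% + 0.588% + 4.004% + 81.84% = 87.0788%.
Rounded: 87.08%.

87.08%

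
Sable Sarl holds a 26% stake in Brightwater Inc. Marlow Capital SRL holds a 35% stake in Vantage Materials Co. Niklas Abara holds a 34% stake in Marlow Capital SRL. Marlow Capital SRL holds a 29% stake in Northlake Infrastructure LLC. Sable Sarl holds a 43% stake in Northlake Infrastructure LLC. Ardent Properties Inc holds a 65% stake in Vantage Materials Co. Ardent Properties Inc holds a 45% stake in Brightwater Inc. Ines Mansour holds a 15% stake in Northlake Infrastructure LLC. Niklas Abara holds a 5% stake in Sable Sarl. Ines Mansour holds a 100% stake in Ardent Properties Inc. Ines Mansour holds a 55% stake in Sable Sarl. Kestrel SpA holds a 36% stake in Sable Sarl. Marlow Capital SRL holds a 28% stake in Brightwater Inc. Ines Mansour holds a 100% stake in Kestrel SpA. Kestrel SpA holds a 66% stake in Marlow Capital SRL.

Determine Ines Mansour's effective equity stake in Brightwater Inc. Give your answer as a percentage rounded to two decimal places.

Ines reaches Brightwater along 4 paths.
Via Ardent: 100% × 45% = 45%.
Via Sable: 55% × 26% = 14.3%.
Via Kestrel → Sable: 100% × 36% × 26% = 9.36%.
Via Kestrel → Marlow: 100% × 66% × 28% = 18.48%.
Total: 45% + 14.3% + 9.36% + 18.48% = 87.14%.

87.14%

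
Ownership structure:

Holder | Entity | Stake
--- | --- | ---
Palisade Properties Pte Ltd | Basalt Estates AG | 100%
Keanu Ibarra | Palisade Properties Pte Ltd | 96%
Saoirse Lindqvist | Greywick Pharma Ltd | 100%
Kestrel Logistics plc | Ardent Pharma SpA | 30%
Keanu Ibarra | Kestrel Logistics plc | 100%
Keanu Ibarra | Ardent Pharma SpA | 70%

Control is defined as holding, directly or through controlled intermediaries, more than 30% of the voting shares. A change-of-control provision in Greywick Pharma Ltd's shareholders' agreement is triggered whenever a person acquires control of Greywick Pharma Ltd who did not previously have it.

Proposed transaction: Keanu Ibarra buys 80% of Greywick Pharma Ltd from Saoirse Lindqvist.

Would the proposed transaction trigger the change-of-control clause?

The purchase adds only to Keanu's holdings (Saoirse's stake shrinks), so Keanu is the only person who could newly come to control Greywick.
Keanu holds 96% of Palisade, so Keanu controls Palisade.
Keanu holds 100% of Kestrel, so Keanu controls Kestrel.
Kestrel and Keanu together hold 30% + 70% = 100% of Ardent, so Keanu controls Ardent.
Palisade holds 100% of Basalt, so Keanu controls Basalt.
Neither Keanu nor any entity Keanu controls holds any voting interest in Greywick.
So before the transaction, Keanu does not control Greywick.
After the purchase, Keanu holds 80% of Greywick directly, and Saoirse's stake falls to 20%.
Keanu holds 80% of Greywick, so Keanu controls Greywick.
Keanu did not control Greywick before and does after, so the clause is triggered.

Yes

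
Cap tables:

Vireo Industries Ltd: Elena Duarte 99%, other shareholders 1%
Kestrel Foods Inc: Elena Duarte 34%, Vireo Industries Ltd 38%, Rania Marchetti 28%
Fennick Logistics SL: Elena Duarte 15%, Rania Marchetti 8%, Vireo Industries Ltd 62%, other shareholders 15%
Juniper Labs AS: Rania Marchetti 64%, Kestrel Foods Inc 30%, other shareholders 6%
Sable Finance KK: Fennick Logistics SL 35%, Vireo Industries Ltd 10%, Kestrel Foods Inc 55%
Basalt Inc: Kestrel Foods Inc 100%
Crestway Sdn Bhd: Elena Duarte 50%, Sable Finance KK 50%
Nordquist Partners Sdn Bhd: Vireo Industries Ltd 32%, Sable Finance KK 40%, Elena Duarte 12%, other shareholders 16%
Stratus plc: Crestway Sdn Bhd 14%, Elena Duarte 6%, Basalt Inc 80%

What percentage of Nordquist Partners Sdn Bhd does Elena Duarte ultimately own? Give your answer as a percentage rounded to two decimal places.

74.09%

Elena reaches Nordquist along 7 paths.
Via Vireo: 99% × 32% = 31.68%.
Via Fennick → Sable: 15% × 35% × 40% = 2.1%.
Via Vireo → Fennick → Sable: 99% × 62% × 35% × 40% = 8.5932%.
Via Vireo → Sable: 99% × 10% × 40% = 3.96%.
Via Kestrel → Sable: 34% × 55% × 40% = 7.48%.
Via Vireo → Kestrel → Sable: 99% × 38% × 55% × 40% = 8.2764%.
Direct stake: 12% = 12%.
Total: 31.68% + 2.1% + 8.5932% + 3.96% + 7.48% + 8.2764% + 12% = 74.0896%.
Rounded: 74.09%.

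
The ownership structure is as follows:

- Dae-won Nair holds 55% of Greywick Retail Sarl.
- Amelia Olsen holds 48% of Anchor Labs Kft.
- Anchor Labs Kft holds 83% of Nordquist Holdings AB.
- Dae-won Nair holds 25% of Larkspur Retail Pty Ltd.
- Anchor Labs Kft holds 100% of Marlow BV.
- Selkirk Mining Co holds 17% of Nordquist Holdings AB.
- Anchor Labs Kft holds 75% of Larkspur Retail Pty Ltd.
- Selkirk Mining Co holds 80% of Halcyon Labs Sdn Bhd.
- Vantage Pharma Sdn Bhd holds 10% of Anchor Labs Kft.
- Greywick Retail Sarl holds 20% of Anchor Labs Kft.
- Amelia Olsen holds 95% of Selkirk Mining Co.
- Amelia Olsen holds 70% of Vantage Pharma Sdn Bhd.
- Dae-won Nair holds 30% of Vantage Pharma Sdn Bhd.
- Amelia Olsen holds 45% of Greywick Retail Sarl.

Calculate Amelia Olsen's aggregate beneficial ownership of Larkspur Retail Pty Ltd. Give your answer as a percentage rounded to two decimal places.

Amelia reaches Larkspur along 3 paths.
Via Anchor: 48% × 75% = 36%.
Via Greywick → Anchor: 45% × 20% × 75% = 6.75%.
Via Vantage → Anchor: 70% × 10% × 75% = 5.25%.
Total: 36% + 6.75% + 5.25% = 48%.
Rounded: 48.00%.

48.00%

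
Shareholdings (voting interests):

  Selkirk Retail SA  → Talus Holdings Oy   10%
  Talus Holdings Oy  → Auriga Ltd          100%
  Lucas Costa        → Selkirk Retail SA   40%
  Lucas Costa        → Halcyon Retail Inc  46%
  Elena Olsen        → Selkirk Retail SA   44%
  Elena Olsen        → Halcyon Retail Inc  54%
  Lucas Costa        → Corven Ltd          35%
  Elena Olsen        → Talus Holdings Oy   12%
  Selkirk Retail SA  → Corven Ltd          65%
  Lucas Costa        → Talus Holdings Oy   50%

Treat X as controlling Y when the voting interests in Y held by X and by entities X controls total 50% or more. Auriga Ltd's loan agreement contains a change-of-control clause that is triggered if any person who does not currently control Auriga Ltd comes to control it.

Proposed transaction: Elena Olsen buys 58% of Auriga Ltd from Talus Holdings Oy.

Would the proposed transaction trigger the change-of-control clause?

Yes

The purchase adds only to Elena's holdings (Talus's stake shrinks), so Elena is the only person who could newly come to control Auriga.
Elena holds 54% of Halcyon, so Elena controls Halcyon.
Neither Elena nor any entity Elena controls holds any voting interest in Auriga.
So before the transaction, Elena does not control Auriga.
After the purchase, Elena holds 58% of Auriga directly, and Talus's stake falls to 42%.
Elena holds 58% of Auriga, so Elena controls Auriga.
Elena did not control Auriga before and does after, so the clause is triggered.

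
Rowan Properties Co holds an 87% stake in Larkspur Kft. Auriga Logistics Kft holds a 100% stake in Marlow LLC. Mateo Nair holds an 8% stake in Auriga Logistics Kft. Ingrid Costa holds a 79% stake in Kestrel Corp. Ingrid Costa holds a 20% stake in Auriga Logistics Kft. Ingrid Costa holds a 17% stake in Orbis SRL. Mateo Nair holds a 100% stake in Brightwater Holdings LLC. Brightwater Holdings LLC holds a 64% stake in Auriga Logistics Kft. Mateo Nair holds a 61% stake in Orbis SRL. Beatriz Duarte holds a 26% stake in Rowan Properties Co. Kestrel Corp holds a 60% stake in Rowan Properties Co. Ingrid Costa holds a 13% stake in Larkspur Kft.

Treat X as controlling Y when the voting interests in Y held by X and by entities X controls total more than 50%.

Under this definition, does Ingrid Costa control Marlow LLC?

Ingrid holds 79% of Kestrel, so Ingrid controls Kestrel.
Kestrel holds 60% of Rowan, so Ingrid controls Rowan.
Ingrid and Rowan together hold 13% + 87% = 100% of Larkspur, so Ingrid controls Larkspur.
Neither Ingrid nor any entity Ingrid controls holds any voting interest in Marlow.
So Ingrid does not control Marlow.

No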